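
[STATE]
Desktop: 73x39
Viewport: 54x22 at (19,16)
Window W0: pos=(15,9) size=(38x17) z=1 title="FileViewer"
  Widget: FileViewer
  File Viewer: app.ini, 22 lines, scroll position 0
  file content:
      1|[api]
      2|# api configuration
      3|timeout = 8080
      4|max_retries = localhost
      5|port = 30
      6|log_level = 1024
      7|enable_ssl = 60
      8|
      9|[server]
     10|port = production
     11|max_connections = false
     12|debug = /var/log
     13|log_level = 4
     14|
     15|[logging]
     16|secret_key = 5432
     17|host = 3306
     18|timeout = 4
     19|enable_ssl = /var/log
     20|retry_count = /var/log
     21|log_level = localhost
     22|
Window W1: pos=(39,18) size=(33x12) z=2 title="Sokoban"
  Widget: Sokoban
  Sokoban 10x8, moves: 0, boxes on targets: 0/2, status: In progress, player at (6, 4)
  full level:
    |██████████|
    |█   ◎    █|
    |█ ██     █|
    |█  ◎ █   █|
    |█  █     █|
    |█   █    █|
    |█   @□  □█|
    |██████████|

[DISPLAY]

t = 30                          ░┃                    
_level = 1024                   ░┃                    
ble_ssl = 60        ┏━━━━━━━━━━━━━━━━━━━━━━━━━━━━━━━┓ 
                    ┃ Sokoban                       ┃ 
rver]               ┠───────────────────────────────┨ 
t = production      ┃██████████                     ┃ 
_connections = false┃█   ◎    █                     ┃ 
ug = /var/log       ┃█ ██     █                     ┃ 
_level = 4          ┃█  ◎ █   █                     ┃ 
━━━━━━━━━━━━━━━━━━━━┃█  █     █                     ┃ 
                    ┃█   █    █                     ┃ 
                    ┃█   @□  □█                     ┃ 
                    ┃██████████                     ┃ 
                    ┗━━━━━━━━━━━━━━━━━━━━━━━━━━━━━━━┛ 
                                                      
                                                      
                                                      
                                                      
                                                      
                                                      
                                                      
                                                      


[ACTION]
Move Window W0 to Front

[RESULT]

t = 30                          ░┃                    
_level = 1024                   ░┃                    
ble_ssl = 60                    ░┃━━━━━━━━━━━━━━━━━━┓ 
                                ░┃                  ┃ 
rver]                           ░┃──────────────────┨ 
t = production                  ░┃                  ┃ 
_connections = false            ░┃                  ┃ 
ug = /var/log                   ░┃                  ┃ 
_level = 4                      ▼┃                  ┃ 
━━━━━━━━━━━━━━━━━━━━━━━━━━━━━━━━━┛                  ┃ 
                    ┃█   █    █                     ┃ 
                    ┃█   @□  □█                     ┃ 
                    ┃██████████                     ┃ 
                    ┗━━━━━━━━━━━━━━━━━━━━━━━━━━━━━━━┛ 
                                                      
                                                      
                                                      
                                                      
                                                      
                                                      
                                                      
                                                      


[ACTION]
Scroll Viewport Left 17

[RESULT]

             ┃port = 30                          ░┃   
             ┃log_level = 1024                   ░┃   
             ┃enable_ssl = 60                    ░┃━━━
             ┃                                   ░┃   
             ┃[server]                           ░┃───
             ┃port = production                  ░┃   
             ┃max_connections = false            ░┃   
             ┃debug = /var/log                   ░┃   
             ┃log_level = 4                      ▼┃   
             ┗━━━━━━━━━━━━━━━━━━━━━━━━━━━━━━━━━━━━┛   
                                     ┃█   █    █      
                                     ┃█   @□  □█      
                                     ┃██████████      
                                     ┗━━━━━━━━━━━━━━━━
                                                      
                                                      
                                                      
                                                      
                                                      
                                                      
                                                      
                                                      


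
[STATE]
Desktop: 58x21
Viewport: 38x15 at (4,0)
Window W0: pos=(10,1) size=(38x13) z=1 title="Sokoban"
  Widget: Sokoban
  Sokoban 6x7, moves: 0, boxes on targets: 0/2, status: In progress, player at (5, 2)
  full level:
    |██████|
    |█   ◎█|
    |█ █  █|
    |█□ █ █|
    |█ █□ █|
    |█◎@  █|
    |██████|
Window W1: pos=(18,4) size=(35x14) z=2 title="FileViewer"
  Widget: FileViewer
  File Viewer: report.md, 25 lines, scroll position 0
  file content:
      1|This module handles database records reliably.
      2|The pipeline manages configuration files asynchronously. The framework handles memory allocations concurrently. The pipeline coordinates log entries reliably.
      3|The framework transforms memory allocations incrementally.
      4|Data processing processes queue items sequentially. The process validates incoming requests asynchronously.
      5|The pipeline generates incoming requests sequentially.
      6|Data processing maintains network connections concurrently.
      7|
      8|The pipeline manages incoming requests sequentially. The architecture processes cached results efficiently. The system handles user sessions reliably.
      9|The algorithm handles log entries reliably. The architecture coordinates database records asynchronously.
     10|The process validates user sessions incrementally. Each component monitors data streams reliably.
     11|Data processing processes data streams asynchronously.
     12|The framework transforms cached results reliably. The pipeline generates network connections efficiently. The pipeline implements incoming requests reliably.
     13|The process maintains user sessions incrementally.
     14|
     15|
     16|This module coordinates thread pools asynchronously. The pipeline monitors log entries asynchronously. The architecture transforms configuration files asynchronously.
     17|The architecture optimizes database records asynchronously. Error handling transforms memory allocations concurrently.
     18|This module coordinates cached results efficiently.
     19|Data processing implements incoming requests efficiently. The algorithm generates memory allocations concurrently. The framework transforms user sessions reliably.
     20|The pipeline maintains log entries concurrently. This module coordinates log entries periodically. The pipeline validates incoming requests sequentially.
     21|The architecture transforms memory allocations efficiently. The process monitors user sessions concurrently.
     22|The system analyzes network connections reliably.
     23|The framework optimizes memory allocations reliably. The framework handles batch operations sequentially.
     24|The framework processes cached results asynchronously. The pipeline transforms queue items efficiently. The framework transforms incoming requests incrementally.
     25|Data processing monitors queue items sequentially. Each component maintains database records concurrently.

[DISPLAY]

                                      
      ┏━━━━━━━━━━━━━━━━━━━━━━━━━━━━━━━
      ┃ Sokoban                       
      ┠───────────────────────────────
      ┃██████ ┏━━━━━━━━━━━━━━━━━━━━━━━
      ┃█   ◎█ ┃ FileViewer            
      ┃█ █  █ ┠───────────────────────
      ┃█□ █ █ ┃This module handles dat
      ┃█ █□ █ ┃The pipeline manages co
      ┃█◎@  █ ┃The framework transform
      ┃██████ ┃Data processing process
      ┃Moves: ┃The pipeline generates 
      ┃       ┃Data processing maintai
      ┗━━━━━━━┃                       
              ┃The pipeline manages in


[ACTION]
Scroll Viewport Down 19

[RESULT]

      ┃█ █  █ ┠───────────────────────
      ┃█□ █ █ ┃This module handles dat
      ┃█ █□ █ ┃The pipeline manages co
      ┃█◎@  █ ┃The framework transform
      ┃██████ ┃Data processing process
      ┃Moves: ┃The pipeline generates 
      ┃       ┃Data processing maintai
      ┗━━━━━━━┃                       
              ┃The pipeline manages in
              ┃The algorithm handles l
              ┃The process validates u
              ┗━━━━━━━━━━━━━━━━━━━━━━━
                                      
                                      
                                      


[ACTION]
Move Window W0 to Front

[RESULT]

      ┃█ █  █                         
      ┃█□ █ █                         
      ┃█ █□ █                         
      ┃█◎@  █                         
      ┃██████                         
      ┃Moves: 0  0/2                  
      ┃                               
      ┗━━━━━━━━━━━━━━━━━━━━━━━━━━━━━━━
              ┃The pipeline manages in
              ┃The algorithm handles l
              ┃The process validates u
              ┗━━━━━━━━━━━━━━━━━━━━━━━
                                      
                                      
                                      


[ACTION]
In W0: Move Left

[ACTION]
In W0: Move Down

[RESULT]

      ┃█ █  █                         
      ┃█□ █ █                         
      ┃█ █□ █                         
      ┃█+   █                         
      ┃██████                         
      ┃Moves: 1  0/2                  
      ┃                               
      ┗━━━━━━━━━━━━━━━━━━━━━━━━━━━━━━━
              ┃The pipeline manages in
              ┃The algorithm handles l
              ┃The process validates u
              ┗━━━━━━━━━━━━━━━━━━━━━━━
                                      
                                      
                                      


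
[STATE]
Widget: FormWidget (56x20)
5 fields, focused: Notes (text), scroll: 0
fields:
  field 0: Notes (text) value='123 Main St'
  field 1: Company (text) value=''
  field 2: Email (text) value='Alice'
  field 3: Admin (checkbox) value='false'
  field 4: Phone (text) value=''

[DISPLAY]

> Notes:      [123 Main St                             ]
  Company:    [                                        ]
  Email:      [Alice                                   ]
  Admin:      [ ]                                       
  Phone:      [                                        ]
                                                        
                                                        
                                                        
                                                        
                                                        
                                                        
                                                        
                                                        
                                                        
                                                        
                                                        
                                                        
                                                        
                                                        
                                                        


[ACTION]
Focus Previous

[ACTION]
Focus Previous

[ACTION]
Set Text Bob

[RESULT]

  Notes:      [123 Main St                             ]
  Company:    [                                        ]
  Email:      [Alice                                   ]
> Admin:      [ ]                                       
  Phone:      [                                        ]
                                                        
                                                        
                                                        
                                                        
                                                        
                                                        
                                                        
                                                        
                                                        
                                                        
                                                        
                                                        
                                                        
                                                        
                                                        


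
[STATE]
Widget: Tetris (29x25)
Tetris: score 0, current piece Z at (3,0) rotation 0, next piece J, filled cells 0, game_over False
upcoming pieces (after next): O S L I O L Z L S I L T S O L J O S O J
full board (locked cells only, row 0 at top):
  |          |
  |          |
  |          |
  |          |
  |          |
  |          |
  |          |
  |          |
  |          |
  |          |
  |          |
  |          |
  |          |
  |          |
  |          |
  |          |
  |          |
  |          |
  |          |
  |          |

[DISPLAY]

   ▓▓     │Next:             
    ▓▓    │█                 
          │███               
          │                  
          │                  
          │                  
          │Score:            
          │0                 
          │                  
          │                  
          │                  
          │                  
          │                  
          │                  
          │                  
          │                  
          │                  
          │                  
          │                  
          │                  
          │                  
          │                  
          │                  
          │                  
          │                  


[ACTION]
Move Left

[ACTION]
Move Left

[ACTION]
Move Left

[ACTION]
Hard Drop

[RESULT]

   █      │Next:             
   ███    │▓▓                
          │▓▓                
          │                  
          │                  
          │                  
          │Score:            
          │0                 
          │                  
          │                  
          │                  
          │                  
          │                  
          │                  
          │                  
          │                  
          │                  
          │                  
▓▓        │                  
 ▓▓       │                  
          │                  
          │                  
          │                  
          │                  
          │                  


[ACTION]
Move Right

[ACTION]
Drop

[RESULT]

          │Next:             
    █     │▓▓                
    ███   │▓▓                
          │                  
          │                  
          │                  
          │Score:            
          │0                 
          │                  
          │                  
          │                  
          │                  
          │                  
          │                  
          │                  
          │                  
          │                  
          │                  
▓▓        │                  
 ▓▓       │                  
          │                  
          │                  
          │                  
          │                  
          │                  


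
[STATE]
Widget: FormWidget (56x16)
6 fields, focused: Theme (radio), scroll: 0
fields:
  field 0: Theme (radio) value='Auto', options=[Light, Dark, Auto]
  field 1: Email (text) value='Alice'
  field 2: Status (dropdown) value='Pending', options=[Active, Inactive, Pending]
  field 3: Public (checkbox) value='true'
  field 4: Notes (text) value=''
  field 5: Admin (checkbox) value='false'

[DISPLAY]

> Theme:      ( ) Light  ( ) Dark  (●) Auto             
  Email:      [Alice                                   ]
  Status:     [Pending                                ▼]
  Public:     [x]                                       
  Notes:      [                                        ]
  Admin:      [ ]                                       
                                                        
                                                        
                                                        
                                                        
                                                        
                                                        
                                                        
                                                        
                                                        
                                                        


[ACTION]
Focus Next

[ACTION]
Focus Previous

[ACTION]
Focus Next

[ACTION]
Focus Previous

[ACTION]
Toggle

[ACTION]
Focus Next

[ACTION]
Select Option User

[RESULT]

  Theme:      ( ) Light  ( ) Dark  (●) Auto             
> Email:      [Alice                                   ]
  Status:     [Pending                                ▼]
  Public:     [x]                                       
  Notes:      [                                        ]
  Admin:      [ ]                                       
                                                        
                                                        
                                                        
                                                        
                                                        
                                                        
                                                        
                                                        
                                                        
                                                        


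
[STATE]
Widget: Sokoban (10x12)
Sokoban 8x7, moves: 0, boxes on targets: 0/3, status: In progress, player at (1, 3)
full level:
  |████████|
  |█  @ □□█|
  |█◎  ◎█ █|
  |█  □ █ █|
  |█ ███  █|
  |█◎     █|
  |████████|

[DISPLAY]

████████  
█  @ □□█  
█◎  ◎█ █  
█  □ █ █  
█ ███  █  
█◎     █  
████████  
Moves: 0  
          
          
          
          


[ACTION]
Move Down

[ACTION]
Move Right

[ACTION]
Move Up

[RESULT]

████████  
█   @□□█  
█◎  ◎█ █  
█  □ █ █  
█ ███  █  
█◎     █  
████████  
Moves: 3  
          
          
          
          


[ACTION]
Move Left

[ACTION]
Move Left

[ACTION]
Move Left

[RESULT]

████████  
█@   □□█  
█◎  ◎█ █  
█  □ █ █  
█ ███  █  
█◎     █  
████████  
Moves: 6  
          
          
          
          


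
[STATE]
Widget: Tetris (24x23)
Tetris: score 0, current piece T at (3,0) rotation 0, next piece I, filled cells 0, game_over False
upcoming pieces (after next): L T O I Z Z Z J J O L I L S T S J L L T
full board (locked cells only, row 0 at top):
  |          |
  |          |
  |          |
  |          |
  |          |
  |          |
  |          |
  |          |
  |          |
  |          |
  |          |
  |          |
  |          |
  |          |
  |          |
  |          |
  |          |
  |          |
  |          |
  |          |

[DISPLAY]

    ▒     │Next:        
   ▒▒▒    │████         
          │             
          │             
          │             
          │             
          │Score:       
          │0            
          │             
          │             
          │             
          │             
          │             
          │             
          │             
          │             
          │             
          │             
          │             
          │             
          │             
          │             
          │             


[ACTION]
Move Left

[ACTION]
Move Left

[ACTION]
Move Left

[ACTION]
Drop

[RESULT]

          │Next:        
 ▒        │████         
▒▒▒       │             
          │             
          │             
          │             
          │Score:       
          │0            
          │             
          │             
          │             
          │             
          │             
          │             
          │             
          │             
          │             
          │             
          │             
          │             
          │             
          │             
          │             


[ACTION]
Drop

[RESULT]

          │Next:        
          │████         
 ▒        │             
▒▒▒       │             
          │             
          │             
          │Score:       
          │0            
          │             
          │             
          │             
          │             
          │             
          │             
          │             
          │             
          │             
          │             
          │             
          │             
          │             
          │             
          │             


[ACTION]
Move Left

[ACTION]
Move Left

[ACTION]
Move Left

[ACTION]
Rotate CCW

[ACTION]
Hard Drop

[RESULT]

   ████   │Next:        
          │  ▒          
          │▒▒▒          
          │             
          │             
          │             
          │Score:       
          │0            
          │             
          │             
          │             
          │             
          │             
          │             
          │             
          │             
          │             
 ▒        │             
▒▒        │             
 ▒        │             
          │             
          │             
          │             


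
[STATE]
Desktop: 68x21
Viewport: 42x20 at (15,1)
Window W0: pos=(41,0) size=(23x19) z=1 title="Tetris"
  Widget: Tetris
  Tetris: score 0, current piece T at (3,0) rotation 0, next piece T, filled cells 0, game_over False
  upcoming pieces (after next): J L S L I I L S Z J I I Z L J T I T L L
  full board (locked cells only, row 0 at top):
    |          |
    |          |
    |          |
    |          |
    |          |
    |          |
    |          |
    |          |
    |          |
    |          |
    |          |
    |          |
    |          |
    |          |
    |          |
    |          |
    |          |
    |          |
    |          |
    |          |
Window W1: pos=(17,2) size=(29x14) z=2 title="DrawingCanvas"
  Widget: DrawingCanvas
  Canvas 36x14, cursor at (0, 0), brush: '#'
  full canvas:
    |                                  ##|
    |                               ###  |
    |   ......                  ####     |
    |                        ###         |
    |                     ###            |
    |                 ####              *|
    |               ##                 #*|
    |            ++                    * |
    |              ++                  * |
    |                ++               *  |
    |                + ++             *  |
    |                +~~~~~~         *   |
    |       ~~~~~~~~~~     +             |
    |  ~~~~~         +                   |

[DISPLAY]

                          ┃ Tetris        
  ┏━━━━━━━━━━━━━━━━━━━━━━━━━━━┓───────────
  ┃ DrawingCanvas             ┃      │Next
  ┠───────────────────────────┨      │ ▒  
  ┃+                          ┃      │▒▒▒ 
  ┃                           ┃      │    
  ┃   ......                  ┃      │    
  ┃                        ###┃      │    
  ┃                     ###   ┃      │Scor
  ┃                 ####      ┃      │0   
  ┃               ##          ┃      │    
  ┃            ++             ┃      │    
  ┃              ++           ┃      │    
  ┃                ++         ┃      │    
  ┗━━━━━━━━━━━━━━━━━━━━━━━━━━━┛      │    
                          ┃          │    
                          ┃          │    
                          ┗━━━━━━━━━━━━━━━
                                          
                                          


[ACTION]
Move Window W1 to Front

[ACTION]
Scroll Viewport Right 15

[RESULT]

               ┃ Tetris              ┃    
━━━━━━━━━━━━━━━━━━━┓─────────────────┨    
Canvas             ┃      │Next:     ┃    
───────────────────┨      │ ▒        ┃    
                   ┃      │▒▒▒       ┃    
                   ┃      │          ┃    
.                  ┃      │          ┃    
                ###┃      │          ┃    
             ###   ┃      │Score:    ┃    
         ####      ┃      │0         ┃    
       ##          ┃      │          ┃    
    ++             ┃      │          ┃    
      ++           ┃      │          ┃    
        ++         ┃      │          ┃    
━━━━━━━━━━━━━━━━━━━┛      │          ┃    
               ┃          │          ┃    
               ┃          │          ┃    
               ┗━━━━━━━━━━━━━━━━━━━━━┛    
                                          
                                          


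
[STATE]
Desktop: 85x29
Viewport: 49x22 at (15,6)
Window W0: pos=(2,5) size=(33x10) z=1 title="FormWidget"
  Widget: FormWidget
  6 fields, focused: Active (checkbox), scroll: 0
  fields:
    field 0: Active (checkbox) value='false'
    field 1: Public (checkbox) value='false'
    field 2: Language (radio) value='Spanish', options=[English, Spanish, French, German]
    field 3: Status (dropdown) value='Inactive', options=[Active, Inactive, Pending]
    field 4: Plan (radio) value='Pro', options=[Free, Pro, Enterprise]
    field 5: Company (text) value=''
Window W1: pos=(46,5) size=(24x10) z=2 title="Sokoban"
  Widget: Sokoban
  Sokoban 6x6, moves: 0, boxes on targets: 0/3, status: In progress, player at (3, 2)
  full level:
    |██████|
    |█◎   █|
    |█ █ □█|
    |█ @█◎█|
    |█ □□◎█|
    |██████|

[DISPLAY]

                   ┃           ┃ Sokoban         
───────────────────┨           ┠─────────────────
  [ ]              ┃           ┃██████           
  [ ]              ┃           ┃█◎   █           
  ( ) English  (●) ┃           ┃█ █ □█           
  [Inactive      ▼]┃           ┃█ @█◎█           
  ( ) Free  (●) Pro┃           ┃█ □□◎█           
  [               ]┃           ┃██████           
━━━━━━━━━━━━━━━━━━━┛           ┗━━━━━━━━━━━━━━━━━
                                                 
                                                 
                                                 
                                                 
                                                 
                                                 
                                                 
                                                 
                                                 
                                                 
                                                 
                                                 
                                                 


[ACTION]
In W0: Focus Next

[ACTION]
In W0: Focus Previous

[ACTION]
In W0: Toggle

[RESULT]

                   ┃           ┃ Sokoban         
───────────────────┨           ┠─────────────────
  [x]              ┃           ┃██████           
  [ ]              ┃           ┃█◎   █           
  ( ) English  (●) ┃           ┃█ █ □█           
  [Inactive      ▼]┃           ┃█ @█◎█           
  ( ) Free  (●) Pro┃           ┃█ □□◎█           
  [               ]┃           ┃██████           
━━━━━━━━━━━━━━━━━━━┛           ┗━━━━━━━━━━━━━━━━━
                                                 
                                                 
                                                 
                                                 
                                                 
                                                 
                                                 
                                                 
                                                 
                                                 
                                                 
                                                 
                                                 


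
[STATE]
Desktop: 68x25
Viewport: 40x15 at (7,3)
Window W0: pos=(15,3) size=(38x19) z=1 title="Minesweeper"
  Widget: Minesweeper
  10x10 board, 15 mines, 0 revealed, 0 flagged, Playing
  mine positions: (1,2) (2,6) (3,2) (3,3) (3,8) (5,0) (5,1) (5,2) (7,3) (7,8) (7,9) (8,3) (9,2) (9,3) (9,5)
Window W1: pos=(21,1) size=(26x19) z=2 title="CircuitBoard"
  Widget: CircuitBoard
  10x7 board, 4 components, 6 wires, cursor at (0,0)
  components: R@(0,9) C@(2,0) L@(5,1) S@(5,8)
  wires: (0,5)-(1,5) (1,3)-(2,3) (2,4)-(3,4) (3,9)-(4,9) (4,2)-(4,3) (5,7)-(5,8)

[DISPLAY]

        ┏━━━━━┠────────────────────────┨
        ┃ Mine┃   0 1 2 3 4 5 6 7 8 9  ┃
        ┠─────┃0  [.]                  ┃
        ┃■■■■■┃                        ┃
        ┃■■■■■┃1               ·       ┃
        ┃■■■■■┃                │       ┃
        ┃■■■■■┃2   C           ·   ·   ┃
        ┃■■■■■┃                    │   ┃
        ┃■■■■■┃3                   ·   ┃
        ┃■■■■■┃                        ┃
        ┃■■■■■┃4           · ─ ·       ┃
        ┃■■■■■┃                        ┃
        ┃■■■■■┃5       L               ┃
        ┃     ┃                        ┃
        ┃     ┃6                       ┃


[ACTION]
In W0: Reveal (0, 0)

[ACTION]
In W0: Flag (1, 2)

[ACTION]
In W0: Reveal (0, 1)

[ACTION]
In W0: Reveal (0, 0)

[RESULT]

        ┏━━━━━┠────────────────────────┨
        ┃ Mine┃   0 1 2 3 4 5 6 7 8 9  ┃
        ┠─────┃0  [.]                  ┃
        ┃ 1■■■┃                        ┃
        ┃ 1⚑■■┃1               ·       ┃
        ┃ 2■■■┃                │       ┃
        ┃ 1■■■┃2   C           ·   ·   ┃
        ┃24■■■┃                    │   ┃
        ┃■■■■■┃3                   ·   ┃
        ┃■■■■■┃                        ┃
        ┃■■■■■┃4           · ─ ·       ┃
        ┃■■■■■┃                        ┃
        ┃■■■■■┃5       L               ┃
        ┃     ┃                        ┃
        ┃     ┃6                       ┃


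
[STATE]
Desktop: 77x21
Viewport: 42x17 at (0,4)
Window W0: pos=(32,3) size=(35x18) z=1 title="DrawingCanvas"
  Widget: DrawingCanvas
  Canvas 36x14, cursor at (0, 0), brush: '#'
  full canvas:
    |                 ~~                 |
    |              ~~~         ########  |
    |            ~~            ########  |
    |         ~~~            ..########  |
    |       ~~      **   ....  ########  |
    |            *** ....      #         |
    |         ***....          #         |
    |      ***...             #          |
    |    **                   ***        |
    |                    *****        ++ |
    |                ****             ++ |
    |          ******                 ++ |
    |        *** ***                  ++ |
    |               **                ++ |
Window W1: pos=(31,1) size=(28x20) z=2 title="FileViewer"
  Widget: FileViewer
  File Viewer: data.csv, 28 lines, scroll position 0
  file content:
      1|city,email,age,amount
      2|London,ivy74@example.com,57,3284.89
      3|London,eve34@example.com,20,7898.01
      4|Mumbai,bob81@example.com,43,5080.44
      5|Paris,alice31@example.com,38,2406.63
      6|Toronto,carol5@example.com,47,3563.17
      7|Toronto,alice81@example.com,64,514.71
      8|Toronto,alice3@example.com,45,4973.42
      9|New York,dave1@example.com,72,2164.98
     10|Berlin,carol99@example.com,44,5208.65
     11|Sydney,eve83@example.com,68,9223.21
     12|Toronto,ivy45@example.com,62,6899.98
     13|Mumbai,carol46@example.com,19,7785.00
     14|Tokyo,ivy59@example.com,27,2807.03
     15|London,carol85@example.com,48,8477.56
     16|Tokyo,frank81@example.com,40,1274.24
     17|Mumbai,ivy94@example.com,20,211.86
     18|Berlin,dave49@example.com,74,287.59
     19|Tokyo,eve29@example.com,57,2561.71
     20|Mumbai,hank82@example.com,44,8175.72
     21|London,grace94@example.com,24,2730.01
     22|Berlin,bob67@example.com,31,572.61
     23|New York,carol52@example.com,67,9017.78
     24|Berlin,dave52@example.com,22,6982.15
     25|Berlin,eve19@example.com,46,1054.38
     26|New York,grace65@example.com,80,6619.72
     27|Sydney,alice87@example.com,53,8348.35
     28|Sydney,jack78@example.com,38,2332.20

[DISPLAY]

                               ┃city,email
                               ┃London,ivy
                               ┃London,eve
                               ┃Mumbai,bob
                               ┃Paris,alic
                               ┃Toronto,ca
                               ┃Toronto,al
                               ┃Toronto,al
                               ┃New York,d
                               ┃Berlin,car
                               ┃Sydney,eve
                               ┃Toronto,iv
                               ┃Mumbai,car
                               ┃Tokyo,ivy5
                               ┃London,car
                               ┃Tokyo,fran
                               ┗━━━━━━━━━━


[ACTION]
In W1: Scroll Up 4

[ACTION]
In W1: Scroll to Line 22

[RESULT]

                               ┃Mumbai,car
                               ┃Tokyo,ivy5
                               ┃London,car
                               ┃Tokyo,fran
                               ┃Mumbai,ivy
                               ┃Berlin,dav
                               ┃Tokyo,eve2
                               ┃Mumbai,han
                               ┃London,gra
                               ┃Berlin,bob
                               ┃New York,c
                               ┃Berlin,dav
                               ┃Berlin,eve
                               ┃New York,g
                               ┃Sydney,ali
                               ┃Sydney,jac
                               ┗━━━━━━━━━━


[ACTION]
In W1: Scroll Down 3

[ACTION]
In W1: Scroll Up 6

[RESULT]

                               ┃Toronto,al
                               ┃Toronto,al
                               ┃New York,d
                               ┃Berlin,car
                               ┃Sydney,eve
                               ┃Toronto,iv
                               ┃Mumbai,car
                               ┃Tokyo,ivy5
                               ┃London,car
                               ┃Tokyo,fran
                               ┃Mumbai,ivy
                               ┃Berlin,dav
                               ┃Tokyo,eve2
                               ┃Mumbai,han
                               ┃London,gra
                               ┃Berlin,bob
                               ┗━━━━━━━━━━


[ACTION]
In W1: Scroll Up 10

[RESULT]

                               ┃city,email
                               ┃London,ivy
                               ┃London,eve
                               ┃Mumbai,bob
                               ┃Paris,alic
                               ┃Toronto,ca
                               ┃Toronto,al
                               ┃Toronto,al
                               ┃New York,d
                               ┃Berlin,car
                               ┃Sydney,eve
                               ┃Toronto,iv
                               ┃Mumbai,car
                               ┃Tokyo,ivy5
                               ┃London,car
                               ┃Tokyo,fran
                               ┗━━━━━━━━━━


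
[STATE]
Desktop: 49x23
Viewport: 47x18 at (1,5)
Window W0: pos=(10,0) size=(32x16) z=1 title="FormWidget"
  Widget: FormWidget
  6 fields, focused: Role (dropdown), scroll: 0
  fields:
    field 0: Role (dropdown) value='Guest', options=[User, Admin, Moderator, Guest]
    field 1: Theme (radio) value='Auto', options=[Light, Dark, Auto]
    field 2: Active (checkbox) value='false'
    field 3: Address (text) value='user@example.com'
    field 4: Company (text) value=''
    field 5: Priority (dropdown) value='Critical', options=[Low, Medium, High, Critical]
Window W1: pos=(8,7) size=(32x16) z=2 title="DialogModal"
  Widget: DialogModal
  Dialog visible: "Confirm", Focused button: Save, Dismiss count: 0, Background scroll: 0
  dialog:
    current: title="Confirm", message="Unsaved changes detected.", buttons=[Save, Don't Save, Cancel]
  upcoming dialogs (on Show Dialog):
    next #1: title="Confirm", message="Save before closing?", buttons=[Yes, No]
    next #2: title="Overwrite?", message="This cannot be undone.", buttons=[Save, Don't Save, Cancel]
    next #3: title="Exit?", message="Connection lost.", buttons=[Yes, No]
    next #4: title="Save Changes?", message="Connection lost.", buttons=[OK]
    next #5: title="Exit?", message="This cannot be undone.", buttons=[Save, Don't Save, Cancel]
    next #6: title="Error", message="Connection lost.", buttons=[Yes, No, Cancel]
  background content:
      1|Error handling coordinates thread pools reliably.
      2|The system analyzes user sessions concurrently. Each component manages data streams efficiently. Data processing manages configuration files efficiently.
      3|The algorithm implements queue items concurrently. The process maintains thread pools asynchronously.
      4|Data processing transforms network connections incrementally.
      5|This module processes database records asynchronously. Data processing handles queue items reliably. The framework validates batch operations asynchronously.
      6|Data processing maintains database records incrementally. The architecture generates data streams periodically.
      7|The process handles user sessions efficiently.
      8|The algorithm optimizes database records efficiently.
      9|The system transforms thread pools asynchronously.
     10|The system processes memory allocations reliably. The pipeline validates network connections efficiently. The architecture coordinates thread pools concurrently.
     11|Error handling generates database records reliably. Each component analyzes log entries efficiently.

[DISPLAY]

         ┃  Active:     [ ]             ┃      
         ┃  Address:    [user@example.c]┃      
       ┏━━━━━━━━━━━━━━━━━━━━━━━━━━━━━━┓]┃      
       ┃ DialogModal                  ┃]┃      
       ┠──────────────────────────────┨ ┃      
       ┃Error handling coordinates thr┃ ┃      
       ┃The system analyzes user sessi┃ ┃      
       ┃The algorithm implements queue┃ ┃      
       ┃Da┌────────────────────────┐et┃ ┃      
       ┃Th│        Confirm         │se┃ ┃      
       ┃Da│Unsaved changes detected│ta┃━┛      
       ┃Th│[Save]  Don't Save   Can│si┃        
       ┃Th└────────────────────────┘ba┃        
       ┃The system transforms thread p┃        
       ┃The system processes memory al┃        
       ┃Error handling generates datab┃        
       ┃                              ┃        
       ┗━━━━━━━━━━━━━━━━━━━━━━━━━━━━━━┛        


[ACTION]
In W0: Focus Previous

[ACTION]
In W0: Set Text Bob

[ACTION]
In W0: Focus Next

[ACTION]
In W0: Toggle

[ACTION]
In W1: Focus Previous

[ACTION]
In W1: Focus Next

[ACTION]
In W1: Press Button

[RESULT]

         ┃  Active:     [ ]             ┃      
         ┃  Address:    [user@example.c]┃      
       ┏━━━━━━━━━━━━━━━━━━━━━━━━━━━━━━┓]┃      
       ┃ DialogModal                  ┃]┃      
       ┠──────────────────────────────┨ ┃      
       ┃Error handling coordinates thr┃ ┃      
       ┃The system analyzes user sessi┃ ┃      
       ┃The algorithm implements queue┃ ┃      
       ┃Data processing transforms net┃ ┃      
       ┃This module processes database┃ ┃      
       ┃Data processing maintains data┃━┛      
       ┃The process handles user sessi┃        
       ┃The algorithm optimizes databa┃        
       ┃The system transforms thread p┃        
       ┃The system processes memory al┃        
       ┃Error handling generates datab┃        
       ┃                              ┃        
       ┗━━━━━━━━━━━━━━━━━━━━━━━━━━━━━━┛        
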